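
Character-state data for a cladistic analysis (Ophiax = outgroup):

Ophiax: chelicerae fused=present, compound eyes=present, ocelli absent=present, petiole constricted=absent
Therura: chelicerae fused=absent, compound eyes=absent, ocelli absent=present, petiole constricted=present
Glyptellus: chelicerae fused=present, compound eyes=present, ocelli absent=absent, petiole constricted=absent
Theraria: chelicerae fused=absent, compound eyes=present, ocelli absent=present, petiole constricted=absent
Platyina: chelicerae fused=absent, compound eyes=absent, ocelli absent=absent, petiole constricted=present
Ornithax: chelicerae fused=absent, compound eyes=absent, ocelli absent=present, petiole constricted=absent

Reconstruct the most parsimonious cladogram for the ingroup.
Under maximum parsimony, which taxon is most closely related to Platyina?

Character polarity is set by the outgroup: the derived state is whichever differs from the outgroup's state, so for chelicerae fused, compound eyes, ocelli absent the derived state is 'absent', and for the remaining characters it is 'present'.
chelicerae fused: derived state 'absent' in Ornithax, Platyina, Theraria, and Therura only — synapomorphy for {Ornithax, Platyina, Theraria, Therura}.
Only Ornithax, Platyina, and Therura show the derived state 'absent' for compound eyes, supporting them as a clade.
ocelli absent (state 'absent') occurs in Glyptellus and Platyina but conflicts with the nesting implied by the other characters — most parsimoniously interpreted as homoplasy.
petiole constricted (derived state 'present') is shared by Platyina and Therura — a synapomorphy uniting that clade.
Most parsimonious ingroup topology: ((((Therura,Platyina),Ornithax),Theraria),Glyptellus).
Platyina and Therura form a cherry on this tree, so they are sister taxa.

Therura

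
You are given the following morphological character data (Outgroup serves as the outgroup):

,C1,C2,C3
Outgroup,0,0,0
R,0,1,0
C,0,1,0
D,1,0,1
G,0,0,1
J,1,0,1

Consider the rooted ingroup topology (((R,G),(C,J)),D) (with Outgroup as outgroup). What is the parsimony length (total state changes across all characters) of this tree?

Map each character onto (((R,G),(C,J)),D) (rooted by Outgroup) and count the minimum state changes it requires (Fitch parsimony):
C1: 2; C2: 2; C3: 3.
Total tree length = 7.

7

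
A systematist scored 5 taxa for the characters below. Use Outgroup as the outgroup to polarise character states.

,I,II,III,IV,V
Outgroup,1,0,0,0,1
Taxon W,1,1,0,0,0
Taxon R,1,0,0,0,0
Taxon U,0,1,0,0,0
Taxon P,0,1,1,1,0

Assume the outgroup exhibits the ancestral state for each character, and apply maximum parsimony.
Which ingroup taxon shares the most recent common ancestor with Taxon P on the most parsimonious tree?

Character polarity is set by the outgroup: the derived state is whichever differs from the outgroup's state, so for I, V the derived state is '0', and for the remaining characters it is '1'.
I (derived state '0') is shared by Taxon P and Taxon U — a synapomorphy uniting that clade.
Only Taxon P, Taxon U, and Taxon W show the derived state '1' for II, supporting them as a clade.
III (derived state '1') is unique to Taxon P (autapomorphy; uninformative for grouping).
IV (derived state '1') is unique to Taxon P (autapomorphy; uninformative for grouping).
All ingroup taxa share the derived state '0' for V; it defines the ingroup but does not resolve relationships within it.
Most parsimonious ingroup topology: ((Taxon W,(Taxon U,Taxon P)),Taxon R).
Taxon P and Taxon U form a cherry on this tree, so they are sister taxa.

Taxon U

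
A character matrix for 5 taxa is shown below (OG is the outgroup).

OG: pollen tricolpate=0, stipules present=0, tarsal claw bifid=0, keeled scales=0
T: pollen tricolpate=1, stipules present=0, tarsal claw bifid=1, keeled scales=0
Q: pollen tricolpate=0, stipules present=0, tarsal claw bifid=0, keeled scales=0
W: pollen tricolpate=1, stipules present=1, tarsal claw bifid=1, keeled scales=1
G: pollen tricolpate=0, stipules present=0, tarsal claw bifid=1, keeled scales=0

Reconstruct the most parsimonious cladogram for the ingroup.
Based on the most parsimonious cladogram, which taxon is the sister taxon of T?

The outgroup has state '0' for every character, so '1' is the derived state throughout.
pollen tricolpate: derived state '1' in T and W only — synapomorphy for {T, W}.
stipules present: derived state '1' in W only — an autapomorphy, so it tells us nothing about relationships among taxa.
tarsal claw bifid (derived state '1') is shared by G, T, and W — a synapomorphy uniting that clade.
keeled scales: derived state '1' in W only — an autapomorphy, so it tells us nothing about relationships among taxa.
Most parsimonious ingroup topology: (((T,W),G),Q).
T and W form a cherry on this tree, so they are sister taxa.

W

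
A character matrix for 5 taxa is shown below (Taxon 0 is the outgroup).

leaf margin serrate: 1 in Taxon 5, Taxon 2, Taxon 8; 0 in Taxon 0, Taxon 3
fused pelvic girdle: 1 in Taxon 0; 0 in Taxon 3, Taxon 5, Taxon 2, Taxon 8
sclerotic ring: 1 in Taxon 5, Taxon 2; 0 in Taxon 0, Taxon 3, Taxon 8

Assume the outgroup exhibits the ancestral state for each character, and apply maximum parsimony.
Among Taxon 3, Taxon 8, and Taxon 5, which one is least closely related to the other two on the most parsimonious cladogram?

Taxon 3

Character polarity is set by the outgroup: the derived state is whichever differs from the outgroup's state, so for fused pelvic girdle the derived state is '0', and for the remaining characters it is '1'.
Only Taxon 2, Taxon 5, and Taxon 8 show the derived state '1' for leaf margin serrate, supporting them as a clade.
All ingroup taxa share the derived state '0' for fused pelvic girdle; it defines the ingroup but does not resolve relationships within it.
Only Taxon 2 and Taxon 5 show the derived state '1' for sclerotic ring, supporting them as a clade.
Most parsimonious ingroup topology: ((Taxon 8,(Taxon 5,Taxon 2)),Taxon 3).
Taxon 8 and Taxon 5 share a more recent common ancestor with each other than either does with Taxon 3, so Taxon 3 is the least closely related of the three.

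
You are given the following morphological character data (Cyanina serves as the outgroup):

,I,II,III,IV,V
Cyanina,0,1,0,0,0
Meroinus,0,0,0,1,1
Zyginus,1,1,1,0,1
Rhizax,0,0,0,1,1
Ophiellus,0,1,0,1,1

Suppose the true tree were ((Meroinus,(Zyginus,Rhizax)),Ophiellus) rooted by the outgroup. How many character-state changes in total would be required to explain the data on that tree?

Map each character onto ((Meroinus,(Zyginus,Rhizax)),Ophiellus) (rooted by Cyanina) and count the minimum state changes it requires (Fitch parsimony):
I: 1; II: 2; III: 1; IV: 2; V: 1.
Total tree length = 7.

7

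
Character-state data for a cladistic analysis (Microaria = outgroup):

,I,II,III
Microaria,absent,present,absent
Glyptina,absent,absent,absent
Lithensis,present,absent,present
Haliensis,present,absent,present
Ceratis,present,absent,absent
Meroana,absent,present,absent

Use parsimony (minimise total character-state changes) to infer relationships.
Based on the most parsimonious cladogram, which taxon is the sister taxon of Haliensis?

Lithensis

Character polarity is set by the outgroup: the derived state is whichever differs from the outgroup's state, so for II the derived state is 'absent', and for the remaining characters it is 'present'.
I: derived state 'present' in Ceratis, Haliensis, and Lithensis only — synapomorphy for {Ceratis, Haliensis, Lithensis}.
II: derived state 'absent' in Ceratis, Glyptina, Haliensis, and Lithensis only — synapomorphy for {Ceratis, Glyptina, Haliensis, Lithensis}.
III (derived state 'present') is shared by Haliensis and Lithensis — a synapomorphy uniting that clade.
Most parsimonious ingroup topology: ((Glyptina,((Lithensis,Haliensis),Ceratis)),Meroana).
Haliensis and Lithensis form a cherry on this tree, so they are sister taxa.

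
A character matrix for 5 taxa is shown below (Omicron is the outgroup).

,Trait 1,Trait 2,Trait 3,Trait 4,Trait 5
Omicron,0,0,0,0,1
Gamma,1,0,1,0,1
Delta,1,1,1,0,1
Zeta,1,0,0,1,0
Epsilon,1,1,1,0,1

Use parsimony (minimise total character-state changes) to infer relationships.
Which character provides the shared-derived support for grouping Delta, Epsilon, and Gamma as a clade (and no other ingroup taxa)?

Trait 3

Character polarity is set by the outgroup: the derived state is whichever differs from the outgroup's state, so for Trait 5 the derived state is '0', and for the remaining characters it is '1'.
Trait 1 (derived state '1') is shared by all ingroup taxa — unites the whole ingroup.
Trait 2: derived state '1' in Delta and Epsilon only — synapomorphy for {Delta, Epsilon}.
Only Delta, Epsilon, and Gamma show the derived state '1' for Trait 3, supporting them as a clade.
Trait 4: derived state '1' in Zeta only — an autapomorphy, so it tells us nothing about relationships among taxa.
Trait 5: derived state '0' in Zeta only — an autapomorphy, so it tells us nothing about relationships among taxa.
Most parsimonious ingroup topology: ((Gamma,(Delta,Epsilon)),Zeta).
The clade {Delta, Epsilon, Gamma} is supported by Trait 3: its derived state '1' occurs in exactly those taxa and in no other taxon (including the outgroup).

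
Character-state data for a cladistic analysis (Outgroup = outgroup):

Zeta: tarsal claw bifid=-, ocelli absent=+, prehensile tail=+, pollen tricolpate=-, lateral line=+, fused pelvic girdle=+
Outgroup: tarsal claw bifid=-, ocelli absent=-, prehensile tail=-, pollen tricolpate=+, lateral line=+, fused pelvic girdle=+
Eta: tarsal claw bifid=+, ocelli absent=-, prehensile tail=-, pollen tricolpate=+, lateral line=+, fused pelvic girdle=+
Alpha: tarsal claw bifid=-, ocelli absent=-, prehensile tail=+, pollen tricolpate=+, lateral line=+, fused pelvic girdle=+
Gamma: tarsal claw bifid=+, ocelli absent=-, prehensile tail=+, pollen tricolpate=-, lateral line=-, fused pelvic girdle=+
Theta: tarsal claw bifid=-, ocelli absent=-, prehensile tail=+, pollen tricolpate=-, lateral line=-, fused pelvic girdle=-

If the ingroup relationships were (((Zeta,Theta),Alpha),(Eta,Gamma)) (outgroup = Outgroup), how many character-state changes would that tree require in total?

9

Map each character onto (((Zeta,Theta),Alpha),(Eta,Gamma)) (rooted by Outgroup) and count the minimum state changes it requires (Fitch parsimony):
tarsal claw bifid: 1; ocelli absent: 1; prehensile tail: 2; pollen tricolpate: 2; lateral line: 2; fused pelvic girdle: 1.
Total tree length = 9.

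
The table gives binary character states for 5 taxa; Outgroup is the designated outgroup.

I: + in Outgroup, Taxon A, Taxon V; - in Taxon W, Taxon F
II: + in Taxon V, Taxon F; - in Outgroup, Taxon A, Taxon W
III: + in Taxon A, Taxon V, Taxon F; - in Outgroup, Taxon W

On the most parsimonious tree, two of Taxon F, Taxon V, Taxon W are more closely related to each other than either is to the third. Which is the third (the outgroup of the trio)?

Taxon W

Character polarity is set by the outgroup: the derived state is whichever differs from the outgroup's state, so for I the derived state is '-', and for the remaining characters it is '+'.
I groups Taxon F and Taxon W, which is incompatible with the clades supported by the remaining characters; treating it as convergent (homoplasy) costs fewer steps than any alternative tree.
II (derived state '+') is shared by Taxon F and Taxon V — a synapomorphy uniting that clade.
III: derived state '+' in Taxon A, Taxon F, and Taxon V only — synapomorphy for {Taxon A, Taxon F, Taxon V}.
Most parsimonious ingroup topology: ((Taxon A,(Taxon V,Taxon F)),Taxon W).
Taxon V and Taxon F share a more recent common ancestor with each other than either does with Taxon W, so Taxon W is the least closely related of the three.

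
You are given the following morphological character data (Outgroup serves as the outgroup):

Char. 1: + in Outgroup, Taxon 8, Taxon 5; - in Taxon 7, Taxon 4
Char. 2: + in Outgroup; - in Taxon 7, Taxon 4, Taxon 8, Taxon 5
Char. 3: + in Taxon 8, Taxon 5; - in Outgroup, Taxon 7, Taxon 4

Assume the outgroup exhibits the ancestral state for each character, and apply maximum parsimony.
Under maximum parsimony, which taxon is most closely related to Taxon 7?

Character polarity is set by the outgroup: the derived state is whichever differs from the outgroup's state, so for Char. 1, Char. 2 the derived state is '-', and for the remaining characters it is '+'.
Char. 1 (derived state '-') is shared by Taxon 4 and Taxon 7 — a synapomorphy uniting that clade.
All ingroup taxa share the derived state '-' for Char. 2; it defines the ingroup but does not resolve relationships within it.
Only Taxon 5 and Taxon 8 show the derived state '+' for Char. 3, supporting them as a clade.
Most parsimonious ingroup topology: ((Taxon 7,Taxon 4),(Taxon 8,Taxon 5)).
Taxon 7 and Taxon 4 form a cherry on this tree, so they are sister taxa.

Taxon 4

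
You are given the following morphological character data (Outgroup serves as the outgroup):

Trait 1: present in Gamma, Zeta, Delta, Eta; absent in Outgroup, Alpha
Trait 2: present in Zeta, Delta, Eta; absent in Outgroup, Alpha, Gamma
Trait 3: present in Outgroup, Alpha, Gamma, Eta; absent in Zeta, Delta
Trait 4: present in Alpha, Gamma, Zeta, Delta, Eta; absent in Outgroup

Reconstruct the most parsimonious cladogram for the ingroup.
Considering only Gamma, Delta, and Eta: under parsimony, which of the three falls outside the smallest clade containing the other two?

Character polarity is set by the outgroup: the derived state is whichever differs from the outgroup's state, so for Trait 3 the derived state is 'absent', and for the remaining characters it is 'present'.
Trait 1 (derived state 'present') is shared by Delta, Eta, Gamma, and Zeta — a synapomorphy uniting that clade.
Trait 2: derived state 'present' in Delta, Eta, and Zeta only — synapomorphy for {Delta, Eta, Zeta}.
Only Delta and Zeta show the derived state 'absent' for Trait 3, supporting them as a clade.
Trait 4 (derived state 'present') is shared by all ingroup taxa — unites the whole ingroup.
Most parsimonious ingroup topology: (Alpha,(Gamma,((Zeta,Delta),Eta))).
Delta and Eta share a more recent common ancestor with each other than either does with Gamma, so Gamma is the least closely related of the three.

Gamma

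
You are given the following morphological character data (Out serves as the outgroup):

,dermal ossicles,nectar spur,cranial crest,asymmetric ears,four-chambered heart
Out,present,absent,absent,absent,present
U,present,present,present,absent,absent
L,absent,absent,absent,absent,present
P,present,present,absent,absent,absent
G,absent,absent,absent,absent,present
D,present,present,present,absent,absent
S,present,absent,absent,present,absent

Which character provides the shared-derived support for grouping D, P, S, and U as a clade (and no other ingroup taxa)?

Character polarity is set by the outgroup: the derived state is whichever differs from the outgroup's state, so for dermal ossicles, four-chambered heart the derived state is 'absent', and for the remaining characters it is 'present'.
Only G and L show the derived state 'absent' for dermal ossicles, supporting them as a clade.
Only D, P, and U show the derived state 'present' for nectar spur, supporting them as a clade.
cranial crest (derived state 'present') is shared by D and U — a synapomorphy uniting that clade.
asymmetric ears: derived state 'present' in S only — an autapomorphy, so it tells us nothing about relationships among taxa.
four-chambered heart: derived state 'absent' in D, P, S, and U only — synapomorphy for {D, P, S, U}.
Most parsimonious ingroup topology: ((((U,D),P),S),(L,G)).
The clade {D, P, S, U} is supported by four-chambered heart: its derived state 'absent' occurs in exactly those taxa and in no other taxon (including the outgroup).

four-chambered heart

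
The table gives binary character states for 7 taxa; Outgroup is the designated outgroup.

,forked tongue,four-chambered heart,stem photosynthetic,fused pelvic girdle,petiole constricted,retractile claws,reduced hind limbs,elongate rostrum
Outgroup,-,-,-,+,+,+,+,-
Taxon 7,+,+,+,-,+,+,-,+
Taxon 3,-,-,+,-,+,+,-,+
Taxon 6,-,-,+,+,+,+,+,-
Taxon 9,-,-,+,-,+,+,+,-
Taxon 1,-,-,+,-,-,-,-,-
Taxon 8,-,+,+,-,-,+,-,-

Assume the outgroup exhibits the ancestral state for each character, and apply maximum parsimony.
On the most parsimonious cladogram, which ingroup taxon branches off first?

Character polarity is set by the outgroup: the derived state is whichever differs from the outgroup's state, so for fused pelvic girdle, petiole constricted, retractile claws, reduced hind limbs the derived state is '-', and for the remaining characters it is '+'.
forked tongue: derived state '+' in Taxon 7 only — an autapomorphy, so it tells us nothing about relationships among taxa.
four-chambered heart groups Taxon 7 and Taxon 8, which is incompatible with the clades supported by the remaining characters; treating it as convergent (homoplasy) costs fewer steps than any alternative tree.
stem photosynthetic (derived state '+') is shared by all ingroup taxa — unites the whole ingroup.
fused pelvic girdle (derived state '-') is shared by Taxon 1, Taxon 3, Taxon 7, Taxon 8, and Taxon 9 — a synapomorphy uniting that clade.
Only Taxon 1 and Taxon 8 show the derived state '-' for petiole constricted, supporting them as a clade.
retractile claws: derived state '-' in Taxon 1 only — an autapomorphy, so it tells us nothing about relationships among taxa.
reduced hind limbs: derived state '-' in Taxon 1, Taxon 3, Taxon 7, and Taxon 8 only — synapomorphy for {Taxon 1, Taxon 3, Taxon 7, Taxon 8}.
elongate rostrum (derived state '+') is shared by Taxon 3 and Taxon 7 — a synapomorphy uniting that clade.
Most parsimonious ingroup topology: ((((Taxon 7,Taxon 3),(Taxon 1,Taxon 8)),Taxon 9),Taxon 6).
Taxon 6 is sister to the clade containing all other ingroup taxa, so it is the earliest-diverging (most basal) ingroup lineage.

Taxon 6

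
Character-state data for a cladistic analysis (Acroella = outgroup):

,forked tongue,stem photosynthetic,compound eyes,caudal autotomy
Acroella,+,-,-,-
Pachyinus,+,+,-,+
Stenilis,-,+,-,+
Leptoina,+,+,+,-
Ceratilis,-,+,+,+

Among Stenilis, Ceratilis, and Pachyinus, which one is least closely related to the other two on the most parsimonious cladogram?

Pachyinus

Character polarity is set by the outgroup: the derived state is whichever differs from the outgroup's state, so for forked tongue the derived state is '-', and for the remaining characters it is '+'.
forked tongue (derived state '-') is shared by Ceratilis and Stenilis — a synapomorphy uniting that clade.
stem photosynthetic (derived state '+') is shared by all ingroup taxa — unites the whole ingroup.
compound eyes groups Ceratilis and Leptoina, which is incompatible with the clades supported by the remaining characters; treating it as convergent (homoplasy) costs fewer steps than any alternative tree.
Only Ceratilis, Pachyinus, and Stenilis show the derived state '+' for caudal autotomy, supporting them as a clade.
Most parsimonious ingroup topology: ((Pachyinus,(Stenilis,Ceratilis)),Leptoina).
Ceratilis and Stenilis share a more recent common ancestor with each other than either does with Pachyinus, so Pachyinus is the least closely related of the three.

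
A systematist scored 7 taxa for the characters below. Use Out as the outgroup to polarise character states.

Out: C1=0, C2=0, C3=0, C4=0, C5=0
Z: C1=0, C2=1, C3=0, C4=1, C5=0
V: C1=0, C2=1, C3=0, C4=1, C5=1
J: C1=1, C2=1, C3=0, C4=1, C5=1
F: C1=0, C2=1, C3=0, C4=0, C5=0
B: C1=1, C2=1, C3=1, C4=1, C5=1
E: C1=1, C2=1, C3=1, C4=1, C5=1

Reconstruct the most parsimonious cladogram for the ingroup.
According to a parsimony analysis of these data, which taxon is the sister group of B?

E

The outgroup has state '0' for every character, so '1' is the derived state throughout.
C1 (derived state '1') is shared by B, E, and J — a synapomorphy uniting that clade.
All ingroup taxa share the derived state '1' for C2; it defines the ingroup but does not resolve relationships within it.
C3 (derived state '1') is shared by B and E — a synapomorphy uniting that clade.
C4 (derived state '1') is shared by B, E, J, V, and Z — a synapomorphy uniting that clade.
Only B, E, J, and V show the derived state '1' for C5, supporting them as a clade.
Most parsimonious ingroup topology: ((Z,(V,(J,(B,E)))),F).
B and E form a cherry on this tree, so they are sister taxa.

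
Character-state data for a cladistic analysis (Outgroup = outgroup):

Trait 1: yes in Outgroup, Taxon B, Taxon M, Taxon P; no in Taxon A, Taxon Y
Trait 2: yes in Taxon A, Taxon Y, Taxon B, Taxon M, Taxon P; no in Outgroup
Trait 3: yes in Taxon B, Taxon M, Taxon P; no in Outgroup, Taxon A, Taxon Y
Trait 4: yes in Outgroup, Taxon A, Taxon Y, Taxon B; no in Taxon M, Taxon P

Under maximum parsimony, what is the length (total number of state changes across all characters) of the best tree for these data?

Character polarity is set by the outgroup: the derived state is whichever differs from the outgroup's state, so for Trait 1, Trait 4 the derived state is 'no', and for the remaining characters it is 'yes'.
Only Taxon A and Taxon Y show the derived state 'no' for Trait 1, supporting them as a clade.
Trait 2 (derived state 'yes') is shared by all ingroup taxa — unites the whole ingroup.
Trait 3: derived state 'yes' in Taxon B, Taxon M, and Taxon P only — synapomorphy for {Taxon B, Taxon M, Taxon P}.
Trait 4 (derived state 'no') is shared by Taxon M and Taxon P — a synapomorphy uniting that clade.
Most parsimonious ingroup topology: ((Taxon A,Taxon Y),(Taxon B,(Taxon M,Taxon P))).
Changes per character on this tree: Trait 1: 1; Trait 2: 1; Trait 3: 1; Trait 4: 1.
Total = 4.

4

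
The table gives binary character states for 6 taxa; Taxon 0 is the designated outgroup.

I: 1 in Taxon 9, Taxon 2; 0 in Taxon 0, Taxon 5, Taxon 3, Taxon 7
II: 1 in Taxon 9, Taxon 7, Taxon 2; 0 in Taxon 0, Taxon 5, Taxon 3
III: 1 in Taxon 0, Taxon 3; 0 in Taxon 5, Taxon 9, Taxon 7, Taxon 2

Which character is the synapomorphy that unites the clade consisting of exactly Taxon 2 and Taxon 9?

Character polarity is set by the outgroup: the derived state is whichever differs from the outgroup's state, so for III the derived state is '0', and for the remaining characters it is '1'.
Only Taxon 2 and Taxon 9 show the derived state '1' for I, supporting them as a clade.
Only Taxon 2, Taxon 7, and Taxon 9 show the derived state '1' for II, supporting them as a clade.
III: derived state '0' in Taxon 2, Taxon 5, Taxon 7, and Taxon 9 only — synapomorphy for {Taxon 2, Taxon 5, Taxon 7, Taxon 9}.
Most parsimonious ingroup topology: ((Taxon 5,((Taxon 9,Taxon 2),Taxon 7)),Taxon 3).
The clade {Taxon 2, Taxon 9} is supported by I: its derived state '1' occurs in exactly those taxa and in no other taxon (including the outgroup).

I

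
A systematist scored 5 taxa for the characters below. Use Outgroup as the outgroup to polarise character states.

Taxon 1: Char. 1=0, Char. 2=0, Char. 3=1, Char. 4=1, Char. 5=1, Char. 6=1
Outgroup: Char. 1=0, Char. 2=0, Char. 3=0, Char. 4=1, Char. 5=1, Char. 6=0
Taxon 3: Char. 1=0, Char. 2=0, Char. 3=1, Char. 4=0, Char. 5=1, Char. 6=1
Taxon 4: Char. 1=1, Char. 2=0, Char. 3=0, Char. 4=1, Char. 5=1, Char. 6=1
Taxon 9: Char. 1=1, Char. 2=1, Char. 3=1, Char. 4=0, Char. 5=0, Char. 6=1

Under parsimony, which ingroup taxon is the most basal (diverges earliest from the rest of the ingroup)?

Character polarity is set by the outgroup: the derived state is whichever differs from the outgroup's state, so for Char. 4, Char. 5 the derived state is '0', and for the remaining characters it is '1'.
Char. 1 groups Taxon 4 and Taxon 9, which is incompatible with the clades supported by the remaining characters; treating it as convergent (homoplasy) costs fewer steps than any alternative tree.
Char. 2: derived state '1' in Taxon 9 only — an autapomorphy, so it tells us nothing about relationships among taxa.
Char. 3: derived state '1' in Taxon 1, Taxon 3, and Taxon 9 only — synapomorphy for {Taxon 1, Taxon 3, Taxon 9}.
Only Taxon 3 and Taxon 9 show the derived state '0' for Char. 4, supporting them as a clade.
Char. 5: derived state '0' in Taxon 9 only — an autapomorphy, so it tells us nothing about relationships among taxa.
Char. 6 (derived state '1') is shared by all ingroup taxa — unites the whole ingroup.
Most parsimonious ingroup topology: (((Taxon 3,Taxon 9),Taxon 1),Taxon 4).
Taxon 4 is sister to the clade containing all other ingroup taxa, so it is the earliest-diverging (most basal) ingroup lineage.

Taxon 4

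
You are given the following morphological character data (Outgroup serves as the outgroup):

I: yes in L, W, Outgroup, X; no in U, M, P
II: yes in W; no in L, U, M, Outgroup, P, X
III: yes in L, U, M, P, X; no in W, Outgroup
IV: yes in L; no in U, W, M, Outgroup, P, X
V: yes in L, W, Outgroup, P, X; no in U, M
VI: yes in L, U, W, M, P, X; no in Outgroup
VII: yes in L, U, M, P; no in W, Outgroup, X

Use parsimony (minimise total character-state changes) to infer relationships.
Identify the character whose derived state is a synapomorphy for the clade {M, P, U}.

Character polarity is set by the outgroup: the derived state is whichever differs from the outgroup's state, so for I, V the derived state is 'no', and for the remaining characters it is 'yes'.
I: derived state 'no' in M, P, and U only — synapomorphy for {M, P, U}.
II (derived state 'yes') is unique to W (autapomorphy; uninformative for grouping).
III: derived state 'yes' in L, M, P, U, and X only — synapomorphy for {L, M, P, U, X}.
IV: derived state 'yes' in L only — an autapomorphy, so it tells us nothing about relationships among taxa.
V (derived state 'no') is shared by M and U — a synapomorphy uniting that clade.
VI (derived state 'yes') is shared by all ingroup taxa — unites the whole ingroup.
Only L, M, P, and U show the derived state 'yes' for VII, supporting them as a clade.
Most parsimonious ingroup topology: (((((U,M),P),L),X),W).
The clade {M, P, U} is supported by I: its derived state 'no' occurs in exactly those taxa and in no other taxon (including the outgroup).

I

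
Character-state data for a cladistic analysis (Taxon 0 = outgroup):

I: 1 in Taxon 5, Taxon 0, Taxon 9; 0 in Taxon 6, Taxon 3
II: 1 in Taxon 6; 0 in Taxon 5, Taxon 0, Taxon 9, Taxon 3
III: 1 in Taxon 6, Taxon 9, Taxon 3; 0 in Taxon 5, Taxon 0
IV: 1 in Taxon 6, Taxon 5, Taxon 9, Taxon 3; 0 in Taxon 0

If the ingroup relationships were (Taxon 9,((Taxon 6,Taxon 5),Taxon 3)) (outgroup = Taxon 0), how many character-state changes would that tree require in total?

6

Map each character onto (Taxon 9,((Taxon 6,Taxon 5),Taxon 3)) (rooted by Taxon 0) and count the minimum state changes it requires (Fitch parsimony):
I: 2; II: 1; III: 2; IV: 1.
Total tree length = 6.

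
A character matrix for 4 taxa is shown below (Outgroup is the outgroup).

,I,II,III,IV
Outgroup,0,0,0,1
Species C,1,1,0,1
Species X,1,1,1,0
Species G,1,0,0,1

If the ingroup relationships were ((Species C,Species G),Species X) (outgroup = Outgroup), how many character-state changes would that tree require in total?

5

Map each character onto ((Species C,Species G),Species X) (rooted by Outgroup) and count the minimum state changes it requires (Fitch parsimony):
I: 1; II: 2; III: 1; IV: 1.
Total tree length = 5.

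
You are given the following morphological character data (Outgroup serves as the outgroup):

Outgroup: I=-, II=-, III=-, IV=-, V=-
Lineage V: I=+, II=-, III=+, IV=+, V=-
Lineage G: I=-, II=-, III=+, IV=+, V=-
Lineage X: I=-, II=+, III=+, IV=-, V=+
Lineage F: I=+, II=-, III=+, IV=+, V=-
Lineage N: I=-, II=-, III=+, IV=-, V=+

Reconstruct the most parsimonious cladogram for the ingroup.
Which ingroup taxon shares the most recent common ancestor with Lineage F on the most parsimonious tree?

Lineage V

The outgroup has state '-' for every character, so '+' is the derived state throughout.
I (derived state '+') is shared by Lineage F and Lineage V — a synapomorphy uniting that clade.
II (derived state '+') is unique to Lineage X (autapomorphy; uninformative for grouping).
All ingroup taxa share the derived state '+' for III; it defines the ingroup but does not resolve relationships within it.
Only Lineage F, Lineage G, and Lineage V show the derived state '+' for IV, supporting them as a clade.
V: derived state '+' in Lineage N and Lineage X only — synapomorphy for {Lineage N, Lineage X}.
Most parsimonious ingroup topology: (((Lineage V,Lineage F),Lineage G),(Lineage X,Lineage N)).
Lineage F and Lineage V form a cherry on this tree, so they are sister taxa.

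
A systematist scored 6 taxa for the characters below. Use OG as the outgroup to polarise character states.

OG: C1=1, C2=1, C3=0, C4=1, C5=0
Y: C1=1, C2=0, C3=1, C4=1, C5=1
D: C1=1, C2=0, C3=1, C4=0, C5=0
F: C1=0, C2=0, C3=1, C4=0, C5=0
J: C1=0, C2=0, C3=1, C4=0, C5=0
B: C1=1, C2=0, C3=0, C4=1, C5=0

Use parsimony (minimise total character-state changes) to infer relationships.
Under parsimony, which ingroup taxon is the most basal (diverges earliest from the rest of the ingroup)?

B

Character polarity is set by the outgroup: the derived state is whichever differs from the outgroup's state, so for C1, C2, C4 the derived state is '0', and for the remaining characters it is '1'.
C1: derived state '0' in F and J only — synapomorphy for {F, J}.
C2 (derived state '0') is shared by all ingroup taxa — unites the whole ingroup.
C3 (derived state '1') is shared by D, F, J, and Y — a synapomorphy uniting that clade.
Only D, F, and J show the derived state '0' for C4, supporting them as a clade.
C5: derived state '1' in Y only — an autapomorphy, so it tells us nothing about relationships among taxa.
Most parsimonious ingroup topology: ((Y,(D,(F,J))),B).
B is sister to the clade containing all other ingroup taxa, so it is the earliest-diverging (most basal) ingroup lineage.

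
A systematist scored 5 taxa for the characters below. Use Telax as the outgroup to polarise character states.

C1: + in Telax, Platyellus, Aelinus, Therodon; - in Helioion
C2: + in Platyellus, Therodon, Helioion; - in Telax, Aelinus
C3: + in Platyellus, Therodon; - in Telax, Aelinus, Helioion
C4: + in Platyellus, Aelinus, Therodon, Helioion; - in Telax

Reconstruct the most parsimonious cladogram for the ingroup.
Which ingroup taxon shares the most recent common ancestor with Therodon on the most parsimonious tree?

Platyellus

Character polarity is set by the outgroup: the derived state is whichever differs from the outgroup's state, so for C1 the derived state is '-', and for the remaining characters it is '+'.
C1: derived state '-' in Helioion only — an autapomorphy, so it tells us nothing about relationships among taxa.
C2: derived state '+' in Helioion, Platyellus, and Therodon only — synapomorphy for {Helioion, Platyellus, Therodon}.
C3: derived state '+' in Platyellus and Therodon only — synapomorphy for {Platyellus, Therodon}.
All ingroup taxa share the derived state '+' for C4; it defines the ingroup but does not resolve relationships within it.
Most parsimonious ingroup topology: (((Platyellus,Therodon),Helioion),Aelinus).
Therodon and Platyellus form a cherry on this tree, so they are sister taxa.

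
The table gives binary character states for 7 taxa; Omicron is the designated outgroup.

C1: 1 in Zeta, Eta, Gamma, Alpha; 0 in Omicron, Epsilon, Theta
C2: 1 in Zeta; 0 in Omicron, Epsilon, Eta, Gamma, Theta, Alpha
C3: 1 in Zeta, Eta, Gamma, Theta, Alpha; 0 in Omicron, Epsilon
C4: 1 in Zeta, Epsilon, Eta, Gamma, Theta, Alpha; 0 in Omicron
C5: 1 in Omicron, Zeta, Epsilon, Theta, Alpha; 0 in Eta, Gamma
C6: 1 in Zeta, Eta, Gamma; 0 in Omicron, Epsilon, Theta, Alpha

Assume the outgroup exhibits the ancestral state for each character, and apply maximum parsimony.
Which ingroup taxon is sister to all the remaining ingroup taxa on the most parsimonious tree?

Epsilon

Character polarity is set by the outgroup: the derived state is whichever differs from the outgroup's state, so for C5 the derived state is '0', and for the remaining characters it is '1'.
C1 (derived state '1') is shared by Alpha, Eta, Gamma, and Zeta — a synapomorphy uniting that clade.
C2: derived state '1' in Zeta only — an autapomorphy, so it tells us nothing about relationships among taxa.
C3 (derived state '1') is shared by Alpha, Eta, Gamma, Theta, and Zeta — a synapomorphy uniting that clade.
C4 (derived state '1') is shared by all ingroup taxa — unites the whole ingroup.
C5 (derived state '0') is shared by Eta and Gamma — a synapomorphy uniting that clade.
C6: derived state '1' in Eta, Gamma, and Zeta only — synapomorphy for {Eta, Gamma, Zeta}.
Most parsimonious ingroup topology: ((((Zeta,(Eta,Gamma)),Alpha),Theta),Epsilon).
Epsilon is sister to the clade containing all other ingroup taxa, so it is the earliest-diverging (most basal) ingroup lineage.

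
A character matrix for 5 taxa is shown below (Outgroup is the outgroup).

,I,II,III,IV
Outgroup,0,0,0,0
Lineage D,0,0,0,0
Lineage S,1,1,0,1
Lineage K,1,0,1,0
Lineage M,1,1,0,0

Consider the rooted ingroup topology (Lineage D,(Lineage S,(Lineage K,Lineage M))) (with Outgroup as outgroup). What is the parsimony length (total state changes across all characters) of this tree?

Map each character onto (Lineage D,(Lineage S,(Lineage K,Lineage M))) (rooted by Outgroup) and count the minimum state changes it requires (Fitch parsimony):
I: 1; II: 2; III: 1; IV: 1.
Total tree length = 5.

5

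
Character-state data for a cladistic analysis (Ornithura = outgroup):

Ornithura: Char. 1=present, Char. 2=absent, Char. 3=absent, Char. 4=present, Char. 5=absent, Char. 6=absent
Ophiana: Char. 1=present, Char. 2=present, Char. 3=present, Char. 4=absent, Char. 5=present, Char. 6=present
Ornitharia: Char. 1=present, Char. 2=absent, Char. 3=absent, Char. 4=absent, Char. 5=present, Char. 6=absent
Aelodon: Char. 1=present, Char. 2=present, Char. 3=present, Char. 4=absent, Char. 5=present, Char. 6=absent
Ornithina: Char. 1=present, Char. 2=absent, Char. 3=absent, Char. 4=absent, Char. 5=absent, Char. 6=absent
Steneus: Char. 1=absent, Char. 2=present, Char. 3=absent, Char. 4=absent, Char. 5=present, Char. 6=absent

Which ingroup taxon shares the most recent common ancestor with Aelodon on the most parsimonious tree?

Character polarity is set by the outgroup: the derived state is whichever differs from the outgroup's state, so for Char. 1, Char. 4 the derived state is 'absent', and for the remaining characters it is 'present'.
Char. 1 (derived state 'absent') is unique to Steneus (autapomorphy; uninformative for grouping).
Char. 2: derived state 'present' in Aelodon, Ophiana, and Steneus only — synapomorphy for {Aelodon, Ophiana, Steneus}.
Only Aelodon and Ophiana show the derived state 'present' for Char. 3, supporting them as a clade.
All ingroup taxa share the derived state 'absent' for Char. 4; it defines the ingroup but does not resolve relationships within it.
Only Aelodon, Ophiana, Ornitharia, and Steneus show the derived state 'present' for Char. 5, supporting them as a clade.
Char. 6: derived state 'present' in Ophiana only — an autapomorphy, so it tells us nothing about relationships among taxa.
Most parsimonious ingroup topology: ((((Ophiana,Aelodon),Steneus),Ornitharia),Ornithina).
Aelodon and Ophiana form a cherry on this tree, so they are sister taxa.

Ophiana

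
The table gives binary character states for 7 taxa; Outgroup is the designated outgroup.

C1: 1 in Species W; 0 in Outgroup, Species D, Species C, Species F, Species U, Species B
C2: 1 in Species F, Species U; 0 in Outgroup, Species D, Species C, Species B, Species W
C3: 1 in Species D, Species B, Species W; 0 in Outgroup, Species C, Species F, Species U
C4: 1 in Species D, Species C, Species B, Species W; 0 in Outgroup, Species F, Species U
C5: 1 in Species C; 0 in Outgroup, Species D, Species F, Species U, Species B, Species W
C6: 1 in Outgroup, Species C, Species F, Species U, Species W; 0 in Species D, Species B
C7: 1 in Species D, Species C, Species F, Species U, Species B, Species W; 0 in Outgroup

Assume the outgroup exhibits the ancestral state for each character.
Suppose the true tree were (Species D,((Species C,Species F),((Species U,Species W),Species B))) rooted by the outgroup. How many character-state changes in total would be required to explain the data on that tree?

Map each character onto (Species D,((Species C,Species F),((Species U,Species W),Species B))) (rooted by Outgroup) and count the minimum state changes it requires (Fitch parsimony):
C1: 1; C2: 2; C3: 3; C4: 3; C5: 1; C6: 2; C7: 1.
Total tree length = 13.

13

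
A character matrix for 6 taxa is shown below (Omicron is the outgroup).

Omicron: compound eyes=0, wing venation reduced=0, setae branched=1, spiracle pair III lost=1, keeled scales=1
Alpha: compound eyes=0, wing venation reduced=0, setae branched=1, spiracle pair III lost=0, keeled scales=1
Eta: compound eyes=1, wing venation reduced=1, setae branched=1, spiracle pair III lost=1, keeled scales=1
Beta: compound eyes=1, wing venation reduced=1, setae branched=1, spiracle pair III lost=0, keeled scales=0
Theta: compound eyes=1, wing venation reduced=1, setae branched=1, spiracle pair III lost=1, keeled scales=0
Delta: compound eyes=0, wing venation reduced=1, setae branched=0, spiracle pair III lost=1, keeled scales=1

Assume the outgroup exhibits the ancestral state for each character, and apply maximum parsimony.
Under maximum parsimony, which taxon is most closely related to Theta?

Character polarity is set by the outgroup: the derived state is whichever differs from the outgroup's state, so for setae branched, spiracle pair III lost, keeled scales the derived state is '0', and for the remaining characters it is '1'.
compound eyes (derived state '1') is shared by Beta, Eta, and Theta — a synapomorphy uniting that clade.
wing venation reduced (derived state '1') is shared by Beta, Delta, Eta, and Theta — a synapomorphy uniting that clade.
setae branched: derived state '0' in Delta only — an autapomorphy, so it tells us nothing about relationships among taxa.
spiracle pair III lost groups Alpha and Beta, which is incompatible with the clades supported by the remaining characters; treating it as convergent (homoplasy) costs fewer steps than any alternative tree.
keeled scales (derived state '0') is shared by Beta and Theta — a synapomorphy uniting that clade.
Most parsimonious ingroup topology: (Alpha,((Eta,(Beta,Theta)),Delta)).
Theta and Beta form a cherry on this tree, so they are sister taxa.

Beta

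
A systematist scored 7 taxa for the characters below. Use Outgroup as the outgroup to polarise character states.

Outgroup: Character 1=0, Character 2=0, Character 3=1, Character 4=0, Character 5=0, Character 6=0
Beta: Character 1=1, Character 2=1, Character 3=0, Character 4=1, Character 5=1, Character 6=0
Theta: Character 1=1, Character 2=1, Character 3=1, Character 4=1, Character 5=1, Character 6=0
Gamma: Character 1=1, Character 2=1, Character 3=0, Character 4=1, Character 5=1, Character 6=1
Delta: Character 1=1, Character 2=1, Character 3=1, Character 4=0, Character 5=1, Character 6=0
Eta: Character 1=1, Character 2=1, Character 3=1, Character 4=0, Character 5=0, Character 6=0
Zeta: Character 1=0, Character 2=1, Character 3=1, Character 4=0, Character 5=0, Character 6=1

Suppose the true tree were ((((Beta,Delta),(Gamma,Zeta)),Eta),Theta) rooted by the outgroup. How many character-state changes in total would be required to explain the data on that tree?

Map each character onto ((((Beta,Delta),(Gamma,Zeta)),Eta),Theta) (rooted by Outgroup) and count the minimum state changes it requires (Fitch parsimony):
Character 1: 2; Character 2: 1; Character 3: 2; Character 4: 3; Character 5: 3; Character 6: 1.
Total tree length = 12.

12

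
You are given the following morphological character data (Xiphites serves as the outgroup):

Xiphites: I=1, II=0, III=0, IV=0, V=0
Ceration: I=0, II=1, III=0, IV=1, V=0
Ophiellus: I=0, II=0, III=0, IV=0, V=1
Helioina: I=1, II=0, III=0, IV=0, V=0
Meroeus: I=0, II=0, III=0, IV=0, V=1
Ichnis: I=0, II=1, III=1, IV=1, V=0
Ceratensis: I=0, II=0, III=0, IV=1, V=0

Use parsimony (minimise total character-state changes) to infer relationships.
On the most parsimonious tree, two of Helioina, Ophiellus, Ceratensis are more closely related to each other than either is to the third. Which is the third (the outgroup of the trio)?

Helioina

Character polarity is set by the outgroup: the derived state is whichever differs from the outgroup's state, so for I the derived state is '0', and for the remaining characters it is '1'.
Only Ceratensis, Ceration, Ichnis, Meroeus, and Ophiellus show the derived state '0' for I, supporting them as a clade.
II: derived state '1' in Ceration and Ichnis only — synapomorphy for {Ceration, Ichnis}.
III (derived state '1') is unique to Ichnis (autapomorphy; uninformative for grouping).
IV: derived state '1' in Ceratensis, Ceration, and Ichnis only — synapomorphy for {Ceratensis, Ceration, Ichnis}.
V: derived state '1' in Meroeus and Ophiellus only — synapomorphy for {Meroeus, Ophiellus}.
Most parsimonious ingroup topology: ((((Ceration,Ichnis),Ceratensis),(Ophiellus,Meroeus)),Helioina).
Ophiellus and Ceratensis share a more recent common ancestor with each other than either does with Helioina, so Helioina is the least closely related of the three.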